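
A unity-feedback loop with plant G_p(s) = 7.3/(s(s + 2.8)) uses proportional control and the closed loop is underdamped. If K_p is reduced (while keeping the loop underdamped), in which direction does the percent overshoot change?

ζ = 2.8/(2√(7.3K_p)) rises as K_p falls; higher damping means less overshoot.

decrease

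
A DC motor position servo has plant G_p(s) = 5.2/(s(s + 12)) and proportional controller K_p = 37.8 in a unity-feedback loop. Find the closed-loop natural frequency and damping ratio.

ω_n = 14 rad/s, ζ = 0.428

1 + K_p·G_p(s) = 0 gives s² + 12s + 196.6 = 0.
So ω_n² = 196.6 ⇒ ω_n = 14.02 rad/s, and ζ = 12/(2ω_n) = 0.428.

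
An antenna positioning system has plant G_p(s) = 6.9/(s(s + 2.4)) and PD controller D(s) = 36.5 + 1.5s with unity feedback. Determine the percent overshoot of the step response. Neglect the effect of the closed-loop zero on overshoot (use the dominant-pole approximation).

25.2%

Forward path: (36.5 + 1.5s)·6.9/(s(s+2.4)). The closed-loop characteristic equation is s² + (2.4 + 6.9·1.5)s + 6.9·36.5 = 0.
That is s² + 12.75s + 251.9 = 0, so ω_n = 15.87 rad/s and ζ = 12.75/(2·15.87) = 0.4017.
%OS = 100·exp(−πζ/√(1−ζ²)) = 25.2%.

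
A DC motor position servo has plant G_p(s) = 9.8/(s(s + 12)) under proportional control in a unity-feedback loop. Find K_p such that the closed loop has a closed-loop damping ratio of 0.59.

Closed-loop characteristic equation: s² + 12s + K_p·9.8 = 0.
So ω_n = √(9.8K_p) and 2ζω_n = 12, giving ζ = 12/(2√(9.8K_p)).
Setting ζ = 0.59: √(9.8K_p) = 12/(2·0.59) = 10.17, so K_p = 103.4/9.8 = 10.6.

K_p = 10.6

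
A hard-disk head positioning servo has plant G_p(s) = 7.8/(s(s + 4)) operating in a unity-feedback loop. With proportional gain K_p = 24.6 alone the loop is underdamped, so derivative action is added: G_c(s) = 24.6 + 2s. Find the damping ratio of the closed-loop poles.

ζ = 0.707

Forward path: (24.6 + 2s)·7.8/(s(s+4)). The closed-loop characteristic equation is s² + (4 + 7.8·2)s + 7.8·24.6 = 0.
That is s² + 19.6s + 191.9 = 0, so ω_n = 13.85 rad/s and ζ = 19.6/(2·13.85) = 0.7075.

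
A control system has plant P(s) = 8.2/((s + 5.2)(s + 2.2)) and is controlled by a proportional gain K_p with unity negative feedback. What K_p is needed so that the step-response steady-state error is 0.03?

The loop is type 0, so e_ss(step) = 1/(1 + K_pos) with K_pos = K_p·P(0).
P(0) = 0.7168. Require 1/(1 + K_p·0.7168) = 0.03, so 1 + 0.7168·K_p = 33.33.
K_p = (33.33 − 1)/0.7168 = 45.1.

K_p = 45.1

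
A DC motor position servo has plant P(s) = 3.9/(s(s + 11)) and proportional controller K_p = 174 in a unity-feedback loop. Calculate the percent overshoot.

The closed-loop denominator s² + 11s + 678.6 gives ω_n = √678.6 = 26.05 and ζ = 11/(2ω_n) = 0.2111.
%OS = 100·exp(−πζ/√(1−ζ²)) = 100·exp(−π·0.2111/√0.9554) = 50.7%.

50.7%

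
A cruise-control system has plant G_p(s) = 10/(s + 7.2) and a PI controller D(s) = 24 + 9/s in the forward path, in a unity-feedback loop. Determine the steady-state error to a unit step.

0

The open loop D(s)G_p(s) has a pole at the origin (type 1), so the static position error constant is infinite and e_ss = 1/(1+∞) = 0.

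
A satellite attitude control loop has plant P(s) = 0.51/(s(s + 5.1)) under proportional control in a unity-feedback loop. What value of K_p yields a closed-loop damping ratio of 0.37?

K_p = 93.1

Closed-loop characteristic equation: s² + 5.1s + K_p·0.51 = 0.
So ω_n = √(0.51K_p) and 2ζω_n = 5.1, giving ζ = 5.1/(2√(0.51K_p)).
Setting ζ = 0.37: √(0.51K_p) = 5.1/(2·0.37) = 6.892, so K_p = 47.5/0.51 = 93.1.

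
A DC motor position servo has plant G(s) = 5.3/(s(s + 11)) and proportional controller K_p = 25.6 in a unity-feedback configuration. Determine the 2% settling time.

T_s ≈ 0.727 s

From 1 + K_pG(s) = 0: s² + 11s + 135.7 = 0 ⇒ ω_n = 11.65, ζ = 0.4722.
2% settling time T_s ≈ 4/(ζω_n) = 4/5.5 = 0.727 s.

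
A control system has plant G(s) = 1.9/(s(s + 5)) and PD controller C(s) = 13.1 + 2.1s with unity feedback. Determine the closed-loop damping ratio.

Forward path: (13.1 + 2.1s)·1.9/(s(s+5)). The closed-loop characteristic equation is s² + (5 + 1.9·2.1)s + 1.9·13.1 = 0.
That is s² + 8.99s + 24.89 = 0, so ω_n = 4.989 rad/s and ζ = 8.99/(2·4.989) = 0.901.

ζ = 0.901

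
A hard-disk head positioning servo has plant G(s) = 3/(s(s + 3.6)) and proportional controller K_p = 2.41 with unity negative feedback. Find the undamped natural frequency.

ω_n = 2.69 rad/s

With unity feedback the closed-loop characteristic equation is s² + 3.6s + 2.41·3 = s² + 3.6s + 7.23 = 0.
Matching s² + 2ζω_n s + ω_n²: ω_n = √7.23 = 2.689 rad/s and 2ζω_n = 3.6, so ζ = 3.6/(2·2.689) = 0.669.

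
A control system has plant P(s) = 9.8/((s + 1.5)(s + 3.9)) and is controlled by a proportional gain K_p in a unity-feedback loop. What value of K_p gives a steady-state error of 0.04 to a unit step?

K_p = 14.3

Steady-state error for a unit step on this type-0 loop is 1/(1 + K_p·P(0)).
P(0) = 1.675. Require 1/(1 + K_p·1.675) = 0.04, so 1 + 1.675·K_p = 25.
K_p = (25 − 1)/1.675 = 14.3.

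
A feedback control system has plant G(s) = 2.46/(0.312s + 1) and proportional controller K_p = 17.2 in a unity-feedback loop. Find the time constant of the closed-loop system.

Closed loop: T(s) = K_p·G/(1+K_p·G) = 42.31/(0.312s + 1 + 42.31), with pole at s = −(1 + 42.31)/0.312 = −138.8.
Closed-loop time constant τ = 1/138.8 = 0.0072 s.

τ = 0.0072 s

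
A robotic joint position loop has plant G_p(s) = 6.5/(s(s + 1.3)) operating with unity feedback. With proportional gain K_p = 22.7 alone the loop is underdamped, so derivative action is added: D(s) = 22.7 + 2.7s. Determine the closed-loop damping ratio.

Forward path: (22.7 + 2.7s)·6.5/(s(s+1.3)). The closed-loop characteristic equation is s² + (1.3 + 6.5·2.7)s + 6.5·22.7 = 0.
That is s² + 18.85s + 147.5 = 0, so ω_n = 12.15 rad/s and ζ = 18.85/(2·12.15) = 0.7759.

ζ = 0.776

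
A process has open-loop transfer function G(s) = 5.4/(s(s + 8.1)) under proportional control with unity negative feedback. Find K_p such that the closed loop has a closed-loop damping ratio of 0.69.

K_p = 6.38

Closed-loop characteristic equation: s² + 8.1s + K_p·5.4 = 0.
So ω_n = √(5.4K_p) and 2ζω_n = 8.1, giving ζ = 8.1/(2√(5.4K_p)).
Setting ζ = 0.69: √(5.4K_p) = 8.1/(2·0.69) = 5.87, so K_p = 34.45/5.4 = 6.38.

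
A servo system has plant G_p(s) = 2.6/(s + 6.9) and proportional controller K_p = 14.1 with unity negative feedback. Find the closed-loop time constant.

Closed-loop transfer function: T(s) = K_p·G_p(s)/(1 + K_p·G_p(s)) = 36.66/(s + 6.9 + 36.66) = 36.66/(s + 43.56).
Time constant τ = 1/43.56 = 0.023 s.

τ = 0.023 s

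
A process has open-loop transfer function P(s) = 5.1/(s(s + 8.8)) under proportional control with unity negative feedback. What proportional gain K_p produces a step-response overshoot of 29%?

From %OS = 100·exp(−πζ/√(1−ζ²)) = 29%, ζ = −ln(0.29)/√(π²+ln²(0.29)) = 0.3666.
Characteristic equation s² + 8.8s + 5.1K_p = 0 gives ζ = 8.8/(2√(5.1K_p)).
Setting ζ = 0.3666: √(5.1K_p) = 8.8/(2·0.3666) = 12, so K_p = 144.1/5.1 = 28.2.

K_p = 28.2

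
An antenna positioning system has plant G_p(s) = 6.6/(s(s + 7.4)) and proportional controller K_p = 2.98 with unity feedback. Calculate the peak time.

The closed-loop denominator s² + 7.4s + 19.67 gives ω_n = √19.67 = 4.435 and ζ = 7.4/(2ω_n) = 0.8343.
Damped frequency ω_d = ω_n√(1−ζ²) = 2.445 rad/s, so peak time T_p = π/ω_d = 1.28 s.

T_p = 1.28 s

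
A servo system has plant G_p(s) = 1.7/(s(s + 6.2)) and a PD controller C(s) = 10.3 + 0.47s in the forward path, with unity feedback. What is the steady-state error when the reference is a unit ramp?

0.354

The loop has one pole at the origin (type 1). Velocity error constant K_v = lim_{s→0} s·C(s)G_p(s) = 10.3·1.7/6.2 = 2.824.
Steady-state error to a unit ramp: e_ss = 1/K_v = 0.354.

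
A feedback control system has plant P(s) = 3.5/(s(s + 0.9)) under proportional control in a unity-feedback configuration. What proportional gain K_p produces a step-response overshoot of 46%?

From %OS = 100·exp(−πζ/√(1−ζ²)) = 46%, ζ = −ln(0.46)/√(π²+ln²(0.46)) = 0.24.
Characteristic equation s² + 0.9s + 3.5K_p = 0 gives ζ = 0.9/(2√(3.5K_p)).
Setting ζ = 0.24: √(3.5K_p) = 0.9/(2·0.24) = 1.875, so K_p = 3.517/3.5 = 1.

K_p = 1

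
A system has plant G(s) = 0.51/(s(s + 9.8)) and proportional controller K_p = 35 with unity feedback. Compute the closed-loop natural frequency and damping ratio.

The closed-loop denominator is s(s+9.8) + 35·0.51 = s² + 9.8s + 17.85.
So ω_n² = 17.85 ⇒ ω_n = 4.225 rad/s, and ζ = 9.8/(2ω_n) = 1.16.

ω_n = 4.22 rad/s, ζ = 1.16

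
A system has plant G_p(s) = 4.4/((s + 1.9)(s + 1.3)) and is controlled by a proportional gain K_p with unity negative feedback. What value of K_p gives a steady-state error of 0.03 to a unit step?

K_p = 18.2

The loop is type 0, so e_ss(step) = 1/(1 + K_pos) with K_pos = K_p·G_p(0).
G_p(0) = 1.781. Require 1/(1 + K_p·1.781) = 0.03, so 1 + 1.781·K_p = 33.33.
K_p = (33.33 − 1)/1.781 = 18.2.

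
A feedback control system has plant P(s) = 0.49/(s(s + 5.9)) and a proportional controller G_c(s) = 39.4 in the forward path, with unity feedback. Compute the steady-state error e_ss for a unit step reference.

0

The open loop G_c(s)P(s) has a pole at the origin (type 1), so the static position error constant is infinite and e_ss = 1/(1+∞) = 0.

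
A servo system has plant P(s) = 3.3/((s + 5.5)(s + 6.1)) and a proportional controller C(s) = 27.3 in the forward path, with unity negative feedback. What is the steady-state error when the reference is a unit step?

0.271

The loop is type 0. Static position error constant K_pos = C(0)·P(0) = 27.3·0.09836 = 2.685.
Steady-state error to a unit step: e_ss = 1/(1+K_pos) = 1/3.685 = 0.271.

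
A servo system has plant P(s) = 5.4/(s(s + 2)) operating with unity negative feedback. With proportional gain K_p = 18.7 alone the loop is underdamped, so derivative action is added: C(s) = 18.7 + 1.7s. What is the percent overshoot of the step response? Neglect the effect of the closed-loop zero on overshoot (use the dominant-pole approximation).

12.2%

Forward path: (18.7 + 1.7s)·5.4/(s(s+2)). The closed-loop characteristic equation is s² + (2 + 5.4·1.7)s + 5.4·18.7 = 0.
That is s² + 11.18s + 101 = 0, so ω_n = 10.05 rad/s and ζ = 11.18/(2·10.05) = 0.5563.
%OS = 100·exp(−πζ/√(1−ζ²)) = 12.2%.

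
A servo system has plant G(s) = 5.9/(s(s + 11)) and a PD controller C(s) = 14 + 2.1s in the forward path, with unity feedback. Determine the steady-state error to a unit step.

The open loop C(s)G(s) has a pole at the origin (type 1), so the static position error constant is infinite and e_ss = 1/(1+∞) = 0.

0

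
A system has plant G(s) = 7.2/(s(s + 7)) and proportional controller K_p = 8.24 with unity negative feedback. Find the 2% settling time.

T_s ≈ 1.14 s

Closed-loop characteristic equation: s² + 7s + 59.33 = 0, so ω_n = 7.702 rad/s and ζ = 7/(2·7.702) = 0.4544.
2% settling time T_s ≈ 4/(ζω_n) = 4/3.5 = 1.14 s.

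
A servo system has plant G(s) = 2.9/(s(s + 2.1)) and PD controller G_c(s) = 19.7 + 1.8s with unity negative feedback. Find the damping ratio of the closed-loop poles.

Forward path: (19.7 + 1.8s)·2.9/(s(s+2.1)). The closed-loop characteristic equation is s² + (2.1 + 2.9·1.8)s + 2.9·19.7 = 0.
That is s² + 7.32s + 57.13 = 0, so ω_n = 7.558 rad/s and ζ = 7.32/(2·7.558) = 0.4842.

ζ = 0.484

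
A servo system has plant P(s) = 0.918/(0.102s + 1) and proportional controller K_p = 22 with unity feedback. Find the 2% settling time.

T_s ≈ 0.0192 s

Closed loop: T(s) = K_p·P/(1+K_p·P) = 20.2/(0.102s + 1 + 20.2), with pole at s = −(1 + 20.2)/0.102 = −207.8.
τ = 1/207.8 = 0.004812 s, so 2% settling time ≈ 4τ = 0.0192 s.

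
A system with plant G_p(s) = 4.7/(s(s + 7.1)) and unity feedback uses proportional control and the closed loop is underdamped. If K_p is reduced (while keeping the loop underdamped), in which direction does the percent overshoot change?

decrease

ζ = 7.1/(2√(4.7K_p)) rises as K_p falls; higher damping means less overshoot.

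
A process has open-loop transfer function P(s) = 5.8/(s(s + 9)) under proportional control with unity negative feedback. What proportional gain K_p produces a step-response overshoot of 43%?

K_p = 51.9

From %OS = 100·exp(−πζ/√(1−ζ²)) = 43%, ζ = −ln(0.43)/√(π²+ln²(0.43)) = 0.2594.
Characteristic equation s² + 9s + 5.8K_p = 0 gives ζ = 9/(2√(5.8K_p)).
Setting ζ = 0.2594: √(5.8K_p) = 9/(2·0.2594) = 17.34, so K_p = 300.8/5.8 = 51.9.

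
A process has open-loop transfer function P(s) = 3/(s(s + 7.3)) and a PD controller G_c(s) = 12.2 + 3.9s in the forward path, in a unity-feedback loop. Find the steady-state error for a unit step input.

0

The open loop G_c(s)P(s) has a pole at the origin (type 1), so the static position error constant is infinite and e_ss = 1/(1+∞) = 0.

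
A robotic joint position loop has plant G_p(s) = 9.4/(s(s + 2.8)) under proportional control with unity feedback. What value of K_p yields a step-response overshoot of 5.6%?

From %OS = 100·exp(−πζ/√(1−ζ²)) = 5.6%, ζ = −ln(0.056)/√(π²+ln²(0.056)) = 0.6761.
Characteristic equation s² + 2.8s + 9.4K_p = 0 gives ζ = 2.8/(2√(9.4K_p)).
Setting ζ = 0.6761: √(9.4K_p) = 2.8/(2·0.6761) = 2.071, so K_p = 4.288/9.4 = 0.456.

K_p = 0.456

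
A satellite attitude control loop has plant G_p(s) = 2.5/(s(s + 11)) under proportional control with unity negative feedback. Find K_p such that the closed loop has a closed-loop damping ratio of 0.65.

Closed-loop characteristic equation: s² + 11s + K_p·2.5 = 0.
So ω_n = √(2.5K_p) and 2ζω_n = 11, giving ζ = 11/(2√(2.5K_p)).
Setting ζ = 0.65: √(2.5K_p) = 11/(2·0.65) = 8.462, so K_p = 71.6/2.5 = 28.6.

K_p = 28.6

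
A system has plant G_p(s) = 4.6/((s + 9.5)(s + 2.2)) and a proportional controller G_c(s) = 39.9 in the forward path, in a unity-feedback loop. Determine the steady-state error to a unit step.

The loop is type 0. Static position error constant K_pos = G_c(0)·G_p(0) = 39.9·0.2201 = 8.782.
Steady-state error to a unit step: e_ss = 1/(1+K_pos) = 1/9.782 = 0.102.

0.102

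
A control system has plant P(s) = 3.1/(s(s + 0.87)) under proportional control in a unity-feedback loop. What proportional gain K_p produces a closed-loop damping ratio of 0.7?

Closed-loop characteristic equation: s² + 0.87s + K_p·3.1 = 0.
So ω_n = √(3.1K_p) and 2ζω_n = 0.87, giving ζ = 0.87/(2√(3.1K_p)).
Setting ζ = 0.7: √(3.1K_p) = 0.87/(2·0.7) = 0.6214, so K_p = 0.3862/3.1 = 0.125.

K_p = 0.125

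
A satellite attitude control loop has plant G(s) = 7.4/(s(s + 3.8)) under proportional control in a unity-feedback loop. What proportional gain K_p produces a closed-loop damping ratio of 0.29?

Closed-loop characteristic equation: s² + 3.8s + K_p·7.4 = 0.
So ω_n = √(7.4K_p) and 2ζω_n = 3.8, giving ζ = 3.8/(2√(7.4K_p)).
Setting ζ = 0.29: √(7.4K_p) = 3.8/(2·0.29) = 6.552, so K_p = 42.93/7.4 = 5.8.

K_p = 5.8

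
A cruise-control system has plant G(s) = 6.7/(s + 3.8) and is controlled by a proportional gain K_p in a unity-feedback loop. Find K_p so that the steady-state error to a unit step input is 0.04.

K_p = 13.6

The loop is type 0, so e_ss(step) = 1/(1 + K_pos) with K_pos = K_p·G(0).
G(0) = 1.763. Require 1/(1 + K_p·1.763) = 0.04, so 1 + 1.763·K_p = 25.
K_p = (25 − 1)/1.763 = 13.6.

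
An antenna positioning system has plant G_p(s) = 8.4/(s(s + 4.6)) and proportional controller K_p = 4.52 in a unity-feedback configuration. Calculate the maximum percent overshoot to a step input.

28.3%

The closed-loop denominator s² + 4.6s + 37.97 gives ω_n = √37.97 = 6.162 and ζ = 4.6/(2ω_n) = 0.3733.
%OS = 100·exp(−πζ/√(1−ζ²)) = 100·exp(−π·0.3733/√0.8607) = 28.3%.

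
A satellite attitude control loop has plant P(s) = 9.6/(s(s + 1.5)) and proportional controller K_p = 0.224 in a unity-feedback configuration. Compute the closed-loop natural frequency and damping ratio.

With unity feedback the closed-loop characteristic equation is s² + 1.5s + 0.224·9.6 = s² + 1.5s + 2.15 = 0.
So ω_n² = 2.15 ⇒ ω_n = 1.466 rad/s, and ζ = 1.5/(2ω_n) = 0.511.

ω_n = 1.47 rad/s, ζ = 0.511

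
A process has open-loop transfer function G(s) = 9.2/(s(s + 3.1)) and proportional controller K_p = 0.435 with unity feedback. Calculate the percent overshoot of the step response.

Closed-loop characteristic equation: s² + 3.1s + 4.002 = 0, so ω_n = 2 rad/s and ζ = 3.1/(2·2) = 0.7748.
%OS = 100·exp(−πζ/√(1−ζ²)) = 100·exp(−π·0.7748/√0.3997) = 2.13%.

2.13%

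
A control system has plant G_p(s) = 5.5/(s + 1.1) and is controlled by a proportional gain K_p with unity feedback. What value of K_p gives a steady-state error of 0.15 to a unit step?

Steady-state error for a unit step on this type-0 loop is 1/(1 + K_p·G_p(0)).
G_p(0) = 5. Require 1/(1 + K_p·5) = 0.15, so 1 + 5·K_p = 6.667.
K_p = (6.667 − 1)/5 = 1.13.

K_p = 1.13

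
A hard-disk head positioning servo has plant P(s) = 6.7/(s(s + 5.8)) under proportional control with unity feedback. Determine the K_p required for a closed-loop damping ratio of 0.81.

K_p = 1.91

Closed-loop characteristic equation: s² + 5.8s + K_p·6.7 = 0.
So ω_n = √(6.7K_p) and 2ζω_n = 5.8, giving ζ = 5.8/(2√(6.7K_p)).
Setting ζ = 0.81: √(6.7K_p) = 5.8/(2·0.81) = 3.58, so K_p = 12.82/6.7 = 1.91.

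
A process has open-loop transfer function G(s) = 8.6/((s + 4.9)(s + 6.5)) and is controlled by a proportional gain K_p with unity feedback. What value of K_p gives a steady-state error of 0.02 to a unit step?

K_p = 181

Steady-state error for a unit step on this type-0 loop is 1/(1 + K_p·G(0)).
G(0) = 0.27. Require 1/(1 + K_p·0.27) = 0.02, so 1 + 0.27·K_p = 50.
K_p = (50 − 1)/0.27 = 181.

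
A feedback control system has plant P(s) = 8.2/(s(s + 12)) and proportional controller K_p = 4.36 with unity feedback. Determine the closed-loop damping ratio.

ζ = 1

With unity feedback the closed-loop characteristic equation is s² + 12s + 4.36·8.2 = s² + 12s + 35.75 = 0.
Matching s² + 2ζω_n s + ω_n²: ω_n = √35.75 = 5.979 rad/s and 2ζω_n = 12, so ζ = 12/(2·5.979) = 1.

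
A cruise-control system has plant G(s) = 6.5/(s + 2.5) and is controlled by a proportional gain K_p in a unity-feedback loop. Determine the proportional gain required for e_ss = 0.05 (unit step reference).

The loop is type 0, so e_ss(step) = 1/(1 + K_pos) with K_pos = K_p·G(0).
G(0) = 2.6. Require 1/(1 + K_p·2.6) = 0.05, so 1 + 2.6·K_p = 20.
K_p = (20 − 1)/2.6 = 7.31.

K_p = 7.31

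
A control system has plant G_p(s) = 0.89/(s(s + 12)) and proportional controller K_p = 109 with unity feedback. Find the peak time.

T_p = 0.402 s

From 1 + K_pG_p(s) = 0: s² + 12s + 97.01 = 0 ⇒ ω_n = 9.849, ζ = 0.6092.
Damped frequency ω_d = ω_n√(1−ζ²) = 7.811 rad/s, so peak time T_p = π/ω_d = 0.402 s.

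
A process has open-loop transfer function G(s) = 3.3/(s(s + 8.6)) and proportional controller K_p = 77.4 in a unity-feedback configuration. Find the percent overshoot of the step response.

41.6%

From 1 + K_pG(s) = 0: s² + 8.6s + 255.4 = 0 ⇒ ω_n = 15.98, ζ = 0.2691.
%OS = 100·exp(−πζ/√(1−ζ²)) = 100·exp(−π·0.2691/√0.9276) = 41.6%.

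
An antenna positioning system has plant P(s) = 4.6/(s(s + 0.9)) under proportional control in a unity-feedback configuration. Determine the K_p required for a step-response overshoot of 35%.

From %OS = 100·exp(−πζ/√(1−ζ²)) = 35%, ζ = −ln(0.35)/√(π²+ln²(0.35)) = 0.3169.
Characteristic equation s² + 0.9s + 4.6K_p = 0 gives ζ = 0.9/(2√(4.6K_p)).
Setting ζ = 0.3169: √(4.6K_p) = 0.9/(2·0.3169) = 1.42, so K_p = 2.016/4.6 = 0.438.

K_p = 0.438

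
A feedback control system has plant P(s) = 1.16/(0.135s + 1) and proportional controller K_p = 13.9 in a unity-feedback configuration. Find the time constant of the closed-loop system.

Closed loop: T(s) = K_p·P/(1+K_p·P) = 16.12/(0.135s + 1 + 16.12), with pole at s = −(1 + 16.12)/0.135 = −126.8.
Closed-loop time constant τ = 1/126.8 = 0.00788 s.

τ = 0.00788 s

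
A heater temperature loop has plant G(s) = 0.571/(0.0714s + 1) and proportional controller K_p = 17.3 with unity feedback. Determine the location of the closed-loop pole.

s = -152.4

Closed loop: T(s) = K_p·G/(1+K_p·G) = 9.878/(0.0714s + 1 + 9.878), with pole at s = −(1 + 9.878)/0.0714 = −152.4.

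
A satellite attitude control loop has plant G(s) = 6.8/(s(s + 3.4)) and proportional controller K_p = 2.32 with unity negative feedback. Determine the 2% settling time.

T_s ≈ 2.35 s

Closed-loop characteristic equation: s² + 3.4s + 15.78 = 0, so ω_n = 3.972 rad/s and ζ = 3.4/(2·3.972) = 0.428.
2% settling time T_s ≈ 4/(ζω_n) = 4/1.7 = 2.35 s.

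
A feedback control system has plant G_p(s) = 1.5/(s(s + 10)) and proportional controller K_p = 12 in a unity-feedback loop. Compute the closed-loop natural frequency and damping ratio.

ω_n = 4.24 rad/s, ζ = 1.18

1 + K_p·G_p(s) = 0 gives s² + 10s + 18 = 0.
So ω_n² = 18 ⇒ ω_n = 4.243 rad/s, and ζ = 10/(2ω_n) = 1.18.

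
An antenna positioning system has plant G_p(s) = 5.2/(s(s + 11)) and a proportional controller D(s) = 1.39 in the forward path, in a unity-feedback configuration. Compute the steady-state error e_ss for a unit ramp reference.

1.52

The loop has one pole at the origin (type 1). Velocity error constant K_v = lim_{s→0} s·D(s)G_p(s) = 1.39·5.2/11 = 0.6571.
Steady-state error to a unit ramp: e_ss = 1/K_v = 1.52.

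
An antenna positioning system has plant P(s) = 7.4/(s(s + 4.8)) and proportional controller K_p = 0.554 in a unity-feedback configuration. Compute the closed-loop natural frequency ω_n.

ω_n = 2.02 rad/s

The closed-loop denominator is s(s+4.8) + 0.554·7.4 = s² + 4.8s + 4.1.
So ω_n² = 4.1 ⇒ ω_n = 2.025 rad/s, and ζ = 4.8/(2ω_n) = 1.19.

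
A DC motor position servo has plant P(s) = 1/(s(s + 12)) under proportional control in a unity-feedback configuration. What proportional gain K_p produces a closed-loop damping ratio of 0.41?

K_p = 214

Closed-loop characteristic equation: s² + 12s + K_p·1 = 0.
So ω_n = √(1K_p) and 2ζω_n = 12, giving ζ = 12/(2√(1K_p)).
Setting ζ = 0.41: √(1K_p) = 12/(2·0.41) = 14.63, so K_p = 214.2/1 = 214.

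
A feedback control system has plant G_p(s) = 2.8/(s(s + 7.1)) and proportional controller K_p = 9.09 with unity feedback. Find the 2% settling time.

The closed-loop denominator s² + 7.1s + 25.45 gives ω_n = √25.45 = 5.045 and ζ = 7.1/(2ω_n) = 0.7037.
2% settling time T_s ≈ 4/(ζω_n) = 4/3.55 = 1.13 s.

T_s ≈ 1.13 s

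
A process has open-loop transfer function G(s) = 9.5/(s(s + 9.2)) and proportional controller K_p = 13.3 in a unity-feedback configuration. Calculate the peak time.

The closed-loop denominator s² + 9.2s + 126.4 gives ω_n = √126.4 = 11.24 and ζ = 9.2/(2ω_n) = 0.4092.
Damped frequency ω_d = ω_n√(1−ζ²) = 10.26 rad/s, so peak time T_p = π/ω_d = 0.306 s.

T_p = 0.306 s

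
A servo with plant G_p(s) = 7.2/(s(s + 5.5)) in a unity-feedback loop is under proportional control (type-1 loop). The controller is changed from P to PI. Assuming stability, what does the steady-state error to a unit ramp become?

0

The integrator raises the loop to type 2, so K_v → ∞ and e_ss to a ramp is zero.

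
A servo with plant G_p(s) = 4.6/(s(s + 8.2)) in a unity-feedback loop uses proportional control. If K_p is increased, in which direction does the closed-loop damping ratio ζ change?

decrease

ζ = 8.2/(2√(4.6K_p)); increasing K_p raises the denominator, so ζ falls.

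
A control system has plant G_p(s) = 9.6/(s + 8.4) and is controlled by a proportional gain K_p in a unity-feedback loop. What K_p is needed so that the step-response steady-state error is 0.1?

For a type-0 loop with proportional control, e_ss = 1/(1 + K_p·G_p(0)).
G_p(0) = 1.143. Require 1/(1 + K_p·1.143) = 0.1, so 1 + 1.143·K_p = 10.
K_p = (10 − 1)/1.143 = 7.88.

K_p = 7.88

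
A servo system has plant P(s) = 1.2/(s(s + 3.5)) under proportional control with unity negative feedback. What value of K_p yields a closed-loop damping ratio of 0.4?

K_p = 16

Closed-loop characteristic equation: s² + 3.5s + K_p·1.2 = 0.
So ω_n = √(1.2K_p) and 2ζω_n = 3.5, giving ζ = 3.5/(2√(1.2K_p)).
Setting ζ = 0.4: √(1.2K_p) = 3.5/(2·0.4) = 4.375, so K_p = 19.14/1.2 = 16.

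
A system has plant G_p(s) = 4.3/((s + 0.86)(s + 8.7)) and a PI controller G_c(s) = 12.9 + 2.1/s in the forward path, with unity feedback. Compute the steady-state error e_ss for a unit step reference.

0

The open loop G_c(s)G_p(s) has a pole at the origin (type 1), so the static position error constant is infinite and e_ss = 1/(1+∞) = 0.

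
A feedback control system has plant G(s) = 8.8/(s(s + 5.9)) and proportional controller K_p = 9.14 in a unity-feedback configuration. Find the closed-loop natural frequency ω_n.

The closed-loop denominator is s(s+5.9) + 9.14·8.8 = s² + 5.9s + 80.43.
So ω_n² = 80.43 ⇒ ω_n = 8.968 rad/s, and ζ = 5.9/(2ω_n) = 0.329.

ω_n = 8.97 rad/s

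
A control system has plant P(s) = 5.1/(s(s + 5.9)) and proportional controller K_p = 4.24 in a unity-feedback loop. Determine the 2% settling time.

T_s ≈ 1.36 s

The closed-loop denominator s² + 5.9s + 21.62 gives ω_n = √21.62 = 4.65 and ζ = 5.9/(2ω_n) = 0.6344.
2% settling time T_s ≈ 4/(ζω_n) = 4/2.95 = 1.36 s.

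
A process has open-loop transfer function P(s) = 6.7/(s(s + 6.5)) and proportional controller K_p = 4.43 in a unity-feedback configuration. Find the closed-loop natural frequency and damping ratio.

The closed-loop denominator is s(s+6.5) + 4.43·6.7 = s² + 6.5s + 29.68.
Matching s² + 2ζω_n s + ω_n²: ω_n = √29.68 = 5.448 rad/s and 2ζω_n = 6.5, so ζ = 6.5/(2·5.448) = 0.597.

ω_n = 5.45 rad/s, ζ = 0.597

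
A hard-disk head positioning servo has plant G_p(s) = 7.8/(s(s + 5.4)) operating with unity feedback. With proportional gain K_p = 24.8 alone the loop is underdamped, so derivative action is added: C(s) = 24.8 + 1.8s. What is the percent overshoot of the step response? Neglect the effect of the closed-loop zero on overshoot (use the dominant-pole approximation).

4.64%

Forward path: (24.8 + 1.8s)·7.8/(s(s+5.4)). The closed-loop characteristic equation is s² + (5.4 + 7.8·1.8)s + 7.8·24.8 = 0.
That is s² + 19.44s + 193.4 = 0, so ω_n = 13.91 rad/s and ζ = 19.44/(2·13.91) = 0.6989.
%OS = 100·exp(−πζ/√(1−ζ²)) = 4.64%.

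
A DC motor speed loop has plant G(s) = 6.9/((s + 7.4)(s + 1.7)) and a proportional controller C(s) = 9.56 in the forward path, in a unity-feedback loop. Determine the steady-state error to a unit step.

The loop is type 0. Static position error constant K_pos = C(0)·G(0) = 9.56·0.5485 = 5.244.
Steady-state error to a unit step: e_ss = 1/(1+K_pos) = 1/6.244 = 0.16.

0.16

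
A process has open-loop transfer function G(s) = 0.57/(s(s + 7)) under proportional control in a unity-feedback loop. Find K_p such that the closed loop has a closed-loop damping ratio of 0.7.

Closed-loop characteristic equation: s² + 7s + K_p·0.57 = 0.
So ω_n = √(0.57K_p) and 2ζω_n = 7, giving ζ = 7/(2√(0.57K_p)).
Setting ζ = 0.7: √(0.57K_p) = 7/(2·0.7) = 5, so K_p = 25/0.57 = 43.9.

K_p = 43.9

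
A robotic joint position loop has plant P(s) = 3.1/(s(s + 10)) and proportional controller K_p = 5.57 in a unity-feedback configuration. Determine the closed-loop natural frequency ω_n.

With unity feedback the closed-loop characteristic equation is s² + 10s + 5.57·3.1 = s² + 10s + 17.27 = 0.
So ω_n² = 17.27 ⇒ ω_n = 4.155 rad/s, and ζ = 10/(2ω_n) = 1.2.

ω_n = 4.16 rad/s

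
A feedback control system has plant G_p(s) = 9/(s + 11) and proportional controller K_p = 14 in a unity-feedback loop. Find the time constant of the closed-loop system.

Closed-loop transfer function: T(s) = K_p·G_p(s)/(1 + K_p·G_p(s)) = 126/(s + 11 + 126) = 126/(s + 137).
Time constant τ = 1/137 = 0.0073 s.

τ = 0.0073 s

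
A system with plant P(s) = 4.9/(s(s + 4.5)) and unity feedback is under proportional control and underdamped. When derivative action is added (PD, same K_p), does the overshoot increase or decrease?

decrease

The derivative term adds K·K_d to the s-coefficient of the characteristic equation, raising 2ζω_n while ω_n is unchanged; ζ increases, so overshoot decreases.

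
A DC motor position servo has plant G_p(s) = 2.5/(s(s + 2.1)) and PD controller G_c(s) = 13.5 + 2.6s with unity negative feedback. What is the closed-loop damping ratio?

ζ = 0.74

Forward path: (13.5 + 2.6s)·2.5/(s(s+2.1)). The closed-loop characteristic equation is s² + (2.1 + 2.5·2.6)s + 2.5·13.5 = 0.
That is s² + 8.6s + 33.75 = 0, so ω_n = 5.809 rad/s and ζ = 8.6/(2·5.809) = 0.7402.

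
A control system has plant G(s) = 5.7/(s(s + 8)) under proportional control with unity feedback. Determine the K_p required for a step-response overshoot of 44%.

From %OS = 100·exp(−πζ/√(1−ζ²)) = 44%, ζ = −ln(0.44)/√(π²+ln²(0.44)) = 0.2528.
Characteristic equation s² + 8s + 5.7K_p = 0 gives ζ = 8/(2√(5.7K_p)).
Setting ζ = 0.2528: √(5.7K_p) = 8/(2·0.2528) = 15.82, so K_p = 250.3/5.7 = 43.9.

K_p = 43.9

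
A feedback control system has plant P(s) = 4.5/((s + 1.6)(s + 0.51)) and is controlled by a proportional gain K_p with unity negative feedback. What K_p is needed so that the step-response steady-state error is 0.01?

Steady-state error for a unit step on this type-0 loop is 1/(1 + K_p·P(0)).
P(0) = 5.515. Require 1/(1 + K_p·5.515) = 0.01, so 1 + 5.515·K_p = 100.
K_p = (100 − 1)/5.515 = 18.

K_p = 18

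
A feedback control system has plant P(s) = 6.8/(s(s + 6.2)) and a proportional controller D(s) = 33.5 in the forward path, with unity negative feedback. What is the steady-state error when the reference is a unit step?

0

The open loop D(s)P(s) has a pole at the origin (type 1), so the static position error constant is infinite and e_ss = 1/(1+∞) = 0.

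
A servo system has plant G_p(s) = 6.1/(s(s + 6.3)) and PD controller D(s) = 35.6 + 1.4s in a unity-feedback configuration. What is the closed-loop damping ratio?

Forward path: (35.6 + 1.4s)·6.1/(s(s+6.3)). The closed-loop characteristic equation is s² + (6.3 + 6.1·1.4)s + 6.1·35.6 = 0.
That is s² + 14.84s + 217.2 = 0, so ω_n = 14.74 rad/s and ζ = 14.84/(2·14.74) = 0.5035.

ζ = 0.504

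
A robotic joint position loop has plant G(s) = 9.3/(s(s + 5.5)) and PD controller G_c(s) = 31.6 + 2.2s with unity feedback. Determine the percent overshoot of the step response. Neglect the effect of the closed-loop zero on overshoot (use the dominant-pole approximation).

2.62%

Forward path: (31.6 + 2.2s)·9.3/(s(s+5.5)). The closed-loop characteristic equation is s² + (5.5 + 9.3·2.2)s + 9.3·31.6 = 0.
That is s² + 25.96s + 293.9 = 0, so ω_n = 17.14 rad/s and ζ = 25.96/(2·17.14) = 0.7572.
%OS = 100·exp(−πζ/√(1−ζ²)) = 2.62%.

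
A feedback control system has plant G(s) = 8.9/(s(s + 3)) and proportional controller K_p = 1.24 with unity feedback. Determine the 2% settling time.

T_s ≈ 2.67 s

From 1 + K_pG(s) = 0: s² + 3s + 11.04 = 0 ⇒ ω_n = 3.322, ζ = 0.4515.
2% settling time T_s ≈ 4/(ζω_n) = 4/1.5 = 2.67 s.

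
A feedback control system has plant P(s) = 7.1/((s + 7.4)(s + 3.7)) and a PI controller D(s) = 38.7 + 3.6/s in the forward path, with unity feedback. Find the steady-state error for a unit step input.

0

The open loop D(s)P(s) has a pole at the origin (type 1), so the static position error constant is infinite and e_ss = 1/(1+∞) = 0.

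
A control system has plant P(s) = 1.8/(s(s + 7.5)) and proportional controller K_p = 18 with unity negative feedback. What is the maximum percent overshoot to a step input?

The closed-loop denominator s² + 7.5s + 32.4 gives ω_n = √32.4 = 5.692 and ζ = 7.5/(2ω_n) = 0.6588.
%OS = 100·exp(−πζ/√(1−ζ²)) = 100·exp(−π·0.6588/√0.566) = 6.39%.

6.39%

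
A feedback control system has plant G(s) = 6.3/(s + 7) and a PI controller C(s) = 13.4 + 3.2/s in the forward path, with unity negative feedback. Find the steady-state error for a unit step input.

0

The open loop C(s)G(s) has a pole at the origin (type 1), so the static position error constant is infinite and e_ss = 1/(1+∞) = 0.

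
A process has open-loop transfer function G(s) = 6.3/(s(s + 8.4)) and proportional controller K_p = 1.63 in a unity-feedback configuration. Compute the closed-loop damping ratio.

With unity feedback the closed-loop characteristic equation is s² + 8.4s + 1.63·6.3 = s² + 8.4s + 10.27 = 0.
So ω_n² = 10.27 ⇒ ω_n = 3.205 rad/s, and ζ = 8.4/(2ω_n) = 1.31.

ζ = 1.31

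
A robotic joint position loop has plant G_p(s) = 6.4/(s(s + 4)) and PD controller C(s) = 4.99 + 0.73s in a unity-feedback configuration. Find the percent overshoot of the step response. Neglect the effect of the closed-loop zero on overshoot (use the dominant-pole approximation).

2.33%

Forward path: (4.99 + 0.73s)·6.4/(s(s+4)). The closed-loop characteristic equation is s² + (4 + 6.4·0.73)s + 6.4·4.99 = 0.
That is s² + 8.672s + 31.94 = 0, so ω_n = 5.651 rad/s and ζ = 8.672/(2·5.651) = 0.7673.
%OS = 100·exp(−πζ/√(1−ζ²)) = 2.33%.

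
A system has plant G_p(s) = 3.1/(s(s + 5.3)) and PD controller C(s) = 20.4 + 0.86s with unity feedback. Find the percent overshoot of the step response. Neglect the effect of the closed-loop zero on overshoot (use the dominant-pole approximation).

16.2%

Forward path: (20.4 + 0.86s)·3.1/(s(s+5.3)). The closed-loop characteristic equation is s² + (5.3 + 3.1·0.86)s + 3.1·20.4 = 0.
That is s² + 7.966s + 63.24 = 0, so ω_n = 7.952 rad/s and ζ = 7.966/(2·7.952) = 0.5009.
%OS = 100·exp(−πζ/√(1−ζ²)) = 16.2%.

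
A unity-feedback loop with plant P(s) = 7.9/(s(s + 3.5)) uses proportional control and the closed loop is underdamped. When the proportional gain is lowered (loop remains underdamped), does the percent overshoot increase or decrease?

ζ = 3.5/(2√(7.9K_p)) rises as K_p falls; higher damping means less overshoot.

decrease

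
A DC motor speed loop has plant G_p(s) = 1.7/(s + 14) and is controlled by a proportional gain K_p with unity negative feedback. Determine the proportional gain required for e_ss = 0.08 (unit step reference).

For a type-0 loop with proportional control, e_ss = 1/(1 + K_p·G_p(0)).
G_p(0) = 0.1214. Require 1/(1 + K_p·0.1214) = 0.08, so 1 + 0.1214·K_p = 12.5.
K_p = (12.5 − 1)/0.1214 = 94.7.

K_p = 94.7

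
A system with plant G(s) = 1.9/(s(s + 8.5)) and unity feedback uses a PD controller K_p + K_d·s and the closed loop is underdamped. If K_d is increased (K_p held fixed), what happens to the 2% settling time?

decrease

Characteristic equation s² + (8.5 + 1.9K_d)s + 1.9K_p = 0: raising K_d increases ζω_n = (8.5+1.9K_d)/2 while the loop stays underdamped, so T_s ≈ 4/(ζω_n) decreases.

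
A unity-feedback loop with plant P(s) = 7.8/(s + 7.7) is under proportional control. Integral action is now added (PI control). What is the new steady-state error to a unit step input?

0

Adding integral action puts a pole at s = 0 in the forward path, raising the system type to 1; a type-1 loop has zero steady-state error to a step.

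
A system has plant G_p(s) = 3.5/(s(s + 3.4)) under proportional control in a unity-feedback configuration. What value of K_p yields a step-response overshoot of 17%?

K_p = 3.42

From %OS = 100·exp(−πζ/√(1−ζ²)) = 17%, ζ = −ln(0.17)/√(π²+ln²(0.17)) = 0.4913.
Characteristic equation s² + 3.4s + 3.5K_p = 0 gives ζ = 3.4/(2√(3.5K_p)).
Setting ζ = 0.4913: √(3.5K_p) = 3.4/(2·0.4913) = 3.46, so K_p = 11.97/3.5 = 3.42.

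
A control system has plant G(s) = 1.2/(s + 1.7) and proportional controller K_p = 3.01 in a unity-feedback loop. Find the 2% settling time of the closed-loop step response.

T_s ≈ 0.753 s

Closed-loop transfer function: T(s) = K_p·G(s)/(1 + K_p·G(s)) = 3.612/(s + 1.7 + 3.612) = 3.612/(s + 5.312).
Time constant τ = 1/5.312 = 0.1883 s, so the 2% settling time is about 4τ = 0.753 s.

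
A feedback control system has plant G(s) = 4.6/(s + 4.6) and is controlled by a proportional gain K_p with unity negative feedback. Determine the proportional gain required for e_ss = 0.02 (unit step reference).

K_p = 49

For a type-0 loop with proportional control, e_ss = 1/(1 + K_p·G(0)).
G(0) = 1. Require 1/(1 + K_p·1) = 0.02, so 1 + 1·K_p = 50.
K_p = (50 − 1)/1 = 49.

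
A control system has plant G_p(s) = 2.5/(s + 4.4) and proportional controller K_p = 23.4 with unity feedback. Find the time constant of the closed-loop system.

τ = 0.0159 s

Closed-loop transfer function: T(s) = K_p·G_p(s)/(1 + K_p·G_p(s)) = 58.5/(s + 4.4 + 58.5) = 58.5/(s + 62.9).
Time constant τ = 1/62.9 = 0.0159 s.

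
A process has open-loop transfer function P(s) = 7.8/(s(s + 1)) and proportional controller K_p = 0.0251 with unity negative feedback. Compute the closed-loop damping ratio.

ζ = 1.13

The closed-loop denominator is s(s+1) + 0.0251·7.8 = s² + 1s + 0.1958.
So ω_n² = 0.1958 ⇒ ω_n = 0.4425 rad/s, and ζ = 1/(2ω_n) = 1.13.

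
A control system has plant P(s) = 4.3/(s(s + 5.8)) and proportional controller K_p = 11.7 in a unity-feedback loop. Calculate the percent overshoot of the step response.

24.5%

From 1 + K_pP(s) = 0: s² + 5.8s + 50.31 = 0 ⇒ ω_n = 7.093, ζ = 0.4089.
%OS = 100·exp(−πζ/√(1−ζ²)) = 100·exp(−π·0.4089/√0.8328) = 24.5%.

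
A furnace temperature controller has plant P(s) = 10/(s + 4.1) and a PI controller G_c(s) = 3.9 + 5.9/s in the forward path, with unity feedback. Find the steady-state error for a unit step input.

The open loop G_c(s)P(s) has a pole at the origin (type 1), so the static position error constant is infinite and e_ss = 1/(1+∞) = 0.

0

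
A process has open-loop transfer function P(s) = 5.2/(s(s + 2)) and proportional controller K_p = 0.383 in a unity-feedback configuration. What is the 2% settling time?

T_s ≈ 4 s

Closed-loop characteristic equation: s² + 2s + 1.992 = 0, so ω_n = 1.411 rad/s and ζ = 2/(2·1.411) = 0.7086.
2% settling time T_s ≈ 4/(ζω_n) = 4/1 = 4 s.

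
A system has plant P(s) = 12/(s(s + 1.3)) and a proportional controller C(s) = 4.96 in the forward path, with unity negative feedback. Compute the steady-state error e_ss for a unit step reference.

The open loop C(s)P(s) has a pole at the origin (type 1), so the static position error constant is infinite and e_ss = 1/(1+∞) = 0.

0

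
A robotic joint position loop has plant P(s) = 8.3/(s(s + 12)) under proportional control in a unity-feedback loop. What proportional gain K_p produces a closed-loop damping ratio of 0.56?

K_p = 13.8

Closed-loop characteristic equation: s² + 12s + K_p·8.3 = 0.
So ω_n = √(8.3K_p) and 2ζω_n = 12, giving ζ = 12/(2√(8.3K_p)).
Setting ζ = 0.56: √(8.3K_p) = 12/(2·0.56) = 10.71, so K_p = 114.8/8.3 = 13.8.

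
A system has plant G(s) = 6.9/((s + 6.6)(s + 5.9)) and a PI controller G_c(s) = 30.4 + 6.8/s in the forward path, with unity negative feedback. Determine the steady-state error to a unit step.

The open loop G_c(s)G(s) has a pole at the origin (type 1), so the static position error constant is infinite and e_ss = 1/(1+∞) = 0.

0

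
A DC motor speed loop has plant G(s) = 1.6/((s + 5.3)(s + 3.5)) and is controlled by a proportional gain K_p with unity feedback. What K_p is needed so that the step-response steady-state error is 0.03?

K_p = 375

The loop is type 0, so e_ss(step) = 1/(1 + K_pos) with K_pos = K_p·G(0).
G(0) = 0.08625. Require 1/(1 + K_p·0.08625) = 0.03, so 1 + 0.08625·K_p = 33.33.
K_p = (33.33 − 1)/0.08625 = 375.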